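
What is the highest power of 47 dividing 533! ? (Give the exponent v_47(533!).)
v_47(533!) = 11

Legendre's formula: v_p(n!) = Σ_{k ≥ 1} ⌊n / p^k⌋. For p = 47, n = 533, the terms are:
  ⌊533/47^1⌋ = ⌊533/47⌋ = 11
(the next term ⌊533/47^2⌋ = 0, terminating the sum). Summing: v_47(533!) = 11 = 11.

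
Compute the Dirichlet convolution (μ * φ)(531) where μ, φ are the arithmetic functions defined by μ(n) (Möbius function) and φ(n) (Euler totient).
(μ * φ)(531) = 228

Divisors of 531: [1, 3, 9, 59, 177, 531]. For each d | 531:
  d = 1: μ(1) · φ(531/1) = 1 · 348 = 348
  d = 3: μ(3) · φ(531/3) = -1 · 116 = -116
  d = 9: μ(9) · φ(531/9) = 0 · 58 = 0
  d = 59: μ(59) · φ(531/59) = -1 · 6 = -6
  d = 177: μ(177) · φ(531/177) = 1 · 2 = 2
  d = 531: μ(531) · φ(531/531) = 0 · 1 = 0
Summing: (μ * φ)(531) = 348 + -116 + 0 + -6 + 2 + 0 = 228.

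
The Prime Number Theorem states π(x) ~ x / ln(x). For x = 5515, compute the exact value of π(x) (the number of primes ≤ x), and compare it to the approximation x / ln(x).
π(5515) = 728;  x/ln(x) ≈ 640.15;  relative error ≈ 12.07%.

Directly count primes up to 5515: π(5515) = 728. The PNT approximation gives 5515/ln(5515) ≈ 5515/8.61523 ≈ 640.15. Relative error (π(x) − x/ln(x)) / π(x) ≈ 12.07%; the approximation is known to undercount slightly (Li(x) is a better estimate).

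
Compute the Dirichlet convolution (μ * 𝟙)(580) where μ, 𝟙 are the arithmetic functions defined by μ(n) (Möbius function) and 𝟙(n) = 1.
(μ * 𝟙)(580) = 0

Divisors of 580: [1, 2, 4, 5, 10, 20, 29, 58, 116, 145, 290, 580]. For each d | 580:
  d = 1: μ(1) · 𝟙(580/1) = 1 · 1 = 1
  d = 2: μ(2) · 𝟙(580/2) = -1 · 1 = -1
  d = 4: μ(4) · 𝟙(580/4) = 0 · 1 = 0
  d = 5: μ(5) · 𝟙(580/5) = -1 · 1 = -1
  d = 10: μ(10) · 𝟙(580/10) = 1 · 1 = 1
  d = 20: μ(20) · 𝟙(580/20) = 0 · 1 = 0
  d = 29: μ(29) · 𝟙(580/29) = -1 · 1 = -1
  d = 58: μ(58) · 𝟙(580/58) = 1 · 1 = 1
  d = 116: μ(116) · 𝟙(580/116) = 0 · 1 = 0
  d = 145: μ(145) · 𝟙(580/145) = 1 · 1 = 1
  d = 290: μ(290) · 𝟙(580/290) = -1 · 1 = -1
  d = 580: μ(580) · 𝟙(580/580) = 0 · 1 = 0
Summing: (μ * 𝟙)(580) = 1 + -1 + 0 + -1 + 1 + 0 + -1 + 1 + 0 + 1 + -1 + 0 = 0.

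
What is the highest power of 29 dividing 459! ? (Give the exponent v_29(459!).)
v_29(459!) = 15

Legendre's formula: v_p(n!) = Σ_{k ≥ 1} ⌊n / p^k⌋. For p = 29, n = 459, the terms are:
  ⌊459/29^1⌋ = ⌊459/29⌋ = 15
(the next term ⌊459/29^2⌋ = 0, terminating the sum). Summing: v_29(459!) = 15 = 15.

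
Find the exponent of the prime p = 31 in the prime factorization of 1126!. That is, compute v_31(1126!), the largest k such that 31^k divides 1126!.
v_31(1126!) = 37

Legendre's formula: v_p(n!) = Σ_{k ≥ 1} ⌊n / p^k⌋. For p = 31, n = 1126, the terms are:
  ⌊1126/31^1⌋ = ⌊1126/31⌋ = 36
  ⌊1126/31^2⌋ = ⌊1126/961⌋ = 1
(the next term ⌊1126/31^3⌋ = 0, terminating the sum). Summing: v_31(1126!) = 36 + 1 = 37.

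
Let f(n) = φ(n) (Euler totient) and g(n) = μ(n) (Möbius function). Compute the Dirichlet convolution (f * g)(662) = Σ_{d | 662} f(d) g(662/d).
(φ * μ)(662) = 0

Divisors of 662: [1, 2, 331, 662]. For each d | 662:
  d = 1: φ(1) · μ(662/1) = 1 · 1 = 1
  d = 2: φ(2) · μ(662/2) = 1 · -1 = -1
  d = 331: φ(331) · μ(662/331) = 330 · -1 = -330
  d = 662: φ(662) · μ(662/662) = 330 · 1 = 330
Summing: (φ * μ)(662) = 1 + -1 + -330 + 330 = 0.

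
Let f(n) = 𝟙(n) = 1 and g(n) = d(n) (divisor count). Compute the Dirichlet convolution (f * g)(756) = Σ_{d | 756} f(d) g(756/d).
(𝟙 * d)(756) = 180

Divisors of 756: [1, 2, 3, 4, 6, 7, 9, 12, 14, 18, 21, 27, 28, 36, 42, 54, 63, 84, 108, 126, 189, 252, 378, 756]. For each d | 756:
  d = 1: 𝟙(1) · d(756/1) = 1 · 24 = 24
  d = 2: 𝟙(2) · d(756/2) = 1 · 16 = 16
  d = 3: 𝟙(3) · d(756/3) = 1 · 18 = 18
  d = 4: 𝟙(4) · d(756/4) = 1 · 8 = 8
  d = 6: 𝟙(6) · d(756/6) = 1 · 12 = 12
  d = 7: 𝟙(7) · d(756/7) = 1 · 12 = 12
  d = 9: 𝟙(9) · d(756/9) = 1 · 12 = 12
  d = 12: 𝟙(12) · d(756/12) = 1 · 6 = 6
  d = 14: 𝟙(14) · d(756/14) = 1 · 8 = 8
  d = 18: 𝟙(18) · d(756/18) = 1 · 8 = 8
  d = 21: 𝟙(21) · d(756/21) = 1 · 9 = 9
  d = 27: 𝟙(27) · d(756/27) = 1 · 6 = 6
  d = 28: 𝟙(28) · d(756/28) = 1 · 4 = 4
  d = 36: 𝟙(36) · d(756/36) = 1 · 4 = 4
  d = 42: 𝟙(42) · d(756/42) = 1 · 6 = 6
  d = 54: 𝟙(54) · d(756/54) = 1 · 4 = 4
  d = 63: 𝟙(63) · d(756/63) = 1 · 6 = 6
  d = 84: 𝟙(84) · d(756/84) = 1 · 3 = 3
  d = 108: 𝟙(108) · d(756/108) = 1 · 2 = 2
  d = 126: 𝟙(126) · d(756/126) = 1 · 4 = 4
  d = 189: 𝟙(189) · d(756/189) = 1 · 3 = 3
  d = 252: 𝟙(252) · d(756/252) = 1 · 2 = 2
  d = 378: 𝟙(378) · d(756/378) = 1 · 2 = 2
  d = 756: 𝟙(756) · d(756/756) = 1 · 1 = 1
Summing: (𝟙 * d)(756) = 24 + 16 + 18 + 8 + 12 + 12 + 12 + 6 + 8 + 8 + 9 + 6 + 4 + 4 + 6 + 4 + 6 + 3 + 2 + 4 + 3 + 2 + 2 + 1 = 180.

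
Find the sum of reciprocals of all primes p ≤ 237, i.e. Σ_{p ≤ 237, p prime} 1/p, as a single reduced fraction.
Σ 1/p = 8762990377702925264993654890050782886250854676753323401606562622367345144099360398279019780479/4445236185272185438169240794291312557432222642727183809026451438704160103479600800432029464270

π(237) = 51, so the primes ≤ 237 are [2, 3, 5, 7, 11, 13, 17, 19, 23, 29, 31, 37, 41, 43, 47, 53, 59, 61, 67, 71, 73, 79, 83, 89, 97, 101, 103, 107, 109, 113, 127, 131, 137, 139, 149, 151, 157, 163, 167, 173, 179, 181, 191, 193, 197, 199, 211, 223, 227, 229, 233]. Summing 1/p over these primes: 8762990377702925264993654890050782886250854676753323401606562622367345144099360398279019780479/4445236185272185438169240794291312557432222642727183809026451438704160103479600800432029464270 ≈ 1.9713. Mertens estimate ln ln(237) + 0.2615 ≈ 1.9604.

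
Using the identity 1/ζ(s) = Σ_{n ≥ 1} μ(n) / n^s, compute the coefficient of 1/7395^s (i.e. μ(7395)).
μ(7395) = 1

Factor n = 7395 = 3 · 5 · 17 · 29. μ(n) = 0 if any exponent ≥ 2 (not squarefree); otherwise μ(n) = (−1)^{ω(n)} where ω(n) is the number of distinct prime factors. Applying: μ(7395) = 1.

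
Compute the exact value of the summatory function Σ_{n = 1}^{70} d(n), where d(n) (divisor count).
Σ_{n ≤ 70} d(n) = 312

Compute d(n) for each 1 ≤ n ≤ 70: d(1) = 1, d(2) = 2, d(3) = 2, d(4) = 3, d(5) = 2, d(6) = 4, d(7) = 2, d(8) = 4, d(9) = 3, d(10) = 4, d(11) = 2, d(12) = 6, d(13) = 2, d(14) = 4, d(15) = 4, d(16) = 5, d(17) = 2, d(18) = 6, d(19) = 2, d(20) = 6, d(21) = 4, d(22) = 4, d(23) = 2, d(24) = 8, d(25) = 3, d(26) = 4, d(27) = 4, d(28) = 6, d(29) = 2, d(30) = 8, d(31) = 2, d(32) = 6, d(33) = 4, d(34) = 4, d(35) = 4, d(36) = 9, d(37) = 2, d(38) = 4, d(39) = 4, d(40) = 8, d(41) = 2, d(42) = 8, d(43) = 2, d(44) = 6, d(45) = 6, d(46) = 4, d(47) = 2, d(48) = 10, d(49) = 3, d(50) = 6, d(51) = 4, d(52) = 6, d(53) = 2, d(54) = 8, d(55) = 4, d(56) = 8, d(57) = 4, d(58) = 4, d(59) = 2, d(60) = 12, d(61) = 2, d(62) = 4, d(63) = 6, d(64) = 7, d(65) = 4, d(66) = 8, d(67) = 2, d(68) = 6, d(69) = 4, d(70) = 8. Summing all 70 values: 312. (Dirichlet's divisor formula: Σ_{n ≤ x} d(n) = x ln(x) + (2γ − 1) x + O(√x). For x = 70, the asymptotic estimate is ≈ 308.20.)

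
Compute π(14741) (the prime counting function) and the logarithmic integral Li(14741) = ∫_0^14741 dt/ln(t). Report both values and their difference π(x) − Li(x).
π(14741) = 1726;  Li(14741) ≈ 1749.67;  π(x) − Li(x) ≈ -23.67.

Direct count of primes ≤ 14741 gives π(14741) = 1726. Numerical evaluation of the logarithmic integral gives Li(14741) ≈ 1749.67. The difference π(x) − Li(x) ≈ -23.67 is typically negative for small/moderate x (Li(x) overestimates), though Littlewood's theorem shows this sign changes infinitely often.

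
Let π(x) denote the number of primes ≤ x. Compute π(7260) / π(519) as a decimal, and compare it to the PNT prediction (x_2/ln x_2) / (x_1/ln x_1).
π(7260)/π(519) = 928/97 ≈ 9.5670;  PNT prediction ≈ 9.8372.

π(519) = 97 and π(7260) = 928, so π(7260)/π(519) ≈ 9.5670. The PNT-predicted ratio is (7260/ln(7260)) / (519/ln(519)) ≈ 9.8372. The two agree to within a few percent, as expected.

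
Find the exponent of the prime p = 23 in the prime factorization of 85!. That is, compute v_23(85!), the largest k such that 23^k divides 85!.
v_23(85!) = 3

Legendre's formula: v_p(n!) = Σ_{k ≥ 1} ⌊n / p^k⌋. For p = 23, n = 85, the terms are:
  ⌊85/23^1⌋ = ⌊85/23⌋ = 3
(the next term ⌊85/23^2⌋ = 0, terminating the sum). Summing: v_23(85!) = 3 = 3.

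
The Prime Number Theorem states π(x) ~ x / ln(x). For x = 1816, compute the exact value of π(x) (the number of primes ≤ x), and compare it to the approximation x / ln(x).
π(1816) = 280;  x/ln(x) ≈ 241.99;  relative error ≈ 13.57%.

Directly count primes up to 1816: π(1816) = 280. The PNT approximation gives 1816/ln(1816) ≈ 1816/7.50439 ≈ 241.99. Relative error (π(x) − x/ln(x)) / π(x) ≈ 13.57%; the approximation is known to undercount slightly (Li(x) is a better estimate).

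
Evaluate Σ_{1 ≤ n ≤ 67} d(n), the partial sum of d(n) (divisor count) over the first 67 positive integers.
Σ_{n ≤ 67} d(n) = 294

Compute d(n) for each 1 ≤ n ≤ 67: d(1) = 1, d(2) = 2, d(3) = 2, d(4) = 3, d(5) = 2, d(6) = 4, d(7) = 2, d(8) = 4, d(9) = 3, d(10) = 4, d(11) = 2, d(12) = 6, d(13) = 2, d(14) = 4, d(15) = 4, d(16) = 5, d(17) = 2, d(18) = 6, d(19) = 2, d(20) = 6, d(21) = 4, d(22) = 4, d(23) = 2, d(24) = 8, d(25) = 3, d(26) = 4, d(27) = 4, d(28) = 6, d(29) = 2, d(30) = 8, d(31) = 2, d(32) = 6, d(33) = 4, d(34) = 4, d(35) = 4, d(36) = 9, d(37) = 2, d(38) = 4, d(39) = 4, d(40) = 8, d(41) = 2, d(42) = 8, d(43) = 2, d(44) = 6, d(45) = 6, d(46) = 4, d(47) = 2, d(48) = 10, d(49) = 3, d(50) = 6, d(51) = 4, d(52) = 6, d(53) = 2, d(54) = 8, d(55) = 4, d(56) = 8, d(57) = 4, d(58) = 4, d(59) = 2, d(60) = 12, d(61) = 2, d(62) = 4, d(63) = 6, d(64) = 7, d(65) = 4, d(66) = 8, d(67) = 2. Summing all 67 values: 294. (Dirichlet's divisor formula: Σ_{n ≤ x} d(n) = x ln(x) + (2γ − 1) x + O(√x). For x = 67, the asymptotic estimate is ≈ 292.06.)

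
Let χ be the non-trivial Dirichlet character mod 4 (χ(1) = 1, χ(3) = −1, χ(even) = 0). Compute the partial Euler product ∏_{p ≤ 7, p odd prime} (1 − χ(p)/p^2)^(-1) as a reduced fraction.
∏ = 147/160

The odd primes p ≤ 7 are [3, 5, 7]. For each, χ(p) = 1 if p ≡ 1 mod 4, χ(p) = −1 if p ≡ 3 mod 4. Taking (1 − χ(p)/p^2)^(-1) = p^2/(p^2 − χ(p)): (1 − (-1)/3^2)^(-1) · (1 − (1)/5^2)^(-1) · (1 − (-1)/7^2)^(-1) = 147/160.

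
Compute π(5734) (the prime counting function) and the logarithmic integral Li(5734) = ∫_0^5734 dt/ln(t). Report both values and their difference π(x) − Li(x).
π(5734) = 753;  Li(5734) ≈ 769.76;  π(x) − Li(x) ≈ -16.76.

Direct count of primes ≤ 5734 gives π(5734) = 753. Numerical evaluation of the logarithmic integral gives Li(5734) ≈ 769.76. The difference π(x) − Li(x) ≈ -16.76 is typically negative for small/moderate x (Li(x) overestimates), though Littlewood's theorem shows this sign changes infinitely often.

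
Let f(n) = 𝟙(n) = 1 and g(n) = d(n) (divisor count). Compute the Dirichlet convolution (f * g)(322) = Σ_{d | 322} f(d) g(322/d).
(𝟙 * d)(322) = 27

Divisors of 322: [1, 2, 7, 14, 23, 46, 161, 322]. For each d | 322:
  d = 1: 𝟙(1) · d(322/1) = 1 · 8 = 8
  d = 2: 𝟙(2) · d(322/2) = 1 · 4 = 4
  d = 7: 𝟙(7) · d(322/7) = 1 · 4 = 4
  d = 14: 𝟙(14) · d(322/14) = 1 · 2 = 2
  d = 23: 𝟙(23) · d(322/23) = 1 · 4 = 4
  d = 46: 𝟙(46) · d(322/46) = 1 · 2 = 2
  d = 161: 𝟙(161) · d(322/161) = 1 · 2 = 2
  d = 322: 𝟙(322) · d(322/322) = 1 · 1 = 1
Summing: (𝟙 * d)(322) = 8 + 4 + 4 + 2 + 4 + 2 + 2 + 1 = 27.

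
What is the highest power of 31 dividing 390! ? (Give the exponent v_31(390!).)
v_31(390!) = 12

Legendre's formula: v_p(n!) = Σ_{k ≥ 1} ⌊n / p^k⌋. For p = 31, n = 390, the terms are:
  ⌊390/31^1⌋ = ⌊390/31⌋ = 12
(the next term ⌊390/31^2⌋ = 0, terminating the sum). Summing: v_31(390!) = 12 = 12.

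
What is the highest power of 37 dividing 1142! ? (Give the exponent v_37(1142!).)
v_37(1142!) = 30

Legendre's formula: v_p(n!) = Σ_{k ≥ 1} ⌊n / p^k⌋. For p = 37, n = 1142, the terms are:
  ⌊1142/37^1⌋ = ⌊1142/37⌋ = 30
(the next term ⌊1142/37^2⌋ = 0, terminating the sum). Summing: v_37(1142!) = 30 = 30.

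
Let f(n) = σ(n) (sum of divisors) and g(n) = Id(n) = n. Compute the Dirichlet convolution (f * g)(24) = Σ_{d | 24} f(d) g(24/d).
(σ * Id)(24) = 343

Divisors of 24: [1, 2, 3, 4, 6, 8, 12, 24]. For each d | 24:
  d = 1: σ(1) · Id(24/1) = 1 · 24 = 24
  d = 2: σ(2) · Id(24/2) = 3 · 12 = 36
  d = 3: σ(3) · Id(24/3) = 4 · 8 = 32
  d = 4: σ(4) · Id(24/4) = 7 · 6 = 42
  d = 6: σ(6) · Id(24/6) = 12 · 4 = 48
  d = 8: σ(8) · Id(24/8) = 15 · 3 = 45
  d = 12: σ(12) · Id(24/12) = 28 · 2 = 56
  d = 24: σ(24) · Id(24/24) = 60 · 1 = 60
Summing: (σ * Id)(24) = 24 + 36 + 32 + 42 + 48 + 45 + 56 + 60 = 343.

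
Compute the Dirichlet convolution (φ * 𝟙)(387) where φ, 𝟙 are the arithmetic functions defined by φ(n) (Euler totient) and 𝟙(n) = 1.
(φ * 𝟙)(387) = 387

Divisors of 387: [1, 3, 9, 43, 129, 387]. For each d | 387:
  d = 1: φ(1) · 𝟙(387/1) = 1 · 1 = 1
  d = 3: φ(3) · 𝟙(387/3) = 2 · 1 = 2
  d = 9: φ(9) · 𝟙(387/9) = 6 · 1 = 6
  d = 43: φ(43) · 𝟙(387/43) = 42 · 1 = 42
  d = 129: φ(129) · 𝟙(387/129) = 84 · 1 = 84
  d = 387: φ(387) · 𝟙(387/387) = 252 · 1 = 252
Summing: (φ * 𝟙)(387) = 1 + 2 + 6 + 42 + 84 + 252 = 387.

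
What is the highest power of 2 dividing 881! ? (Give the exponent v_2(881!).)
v_2(881!) = 875

Legendre's formula: v_p(n!) = Σ_{k ≥ 1} ⌊n / p^k⌋. For p = 2, n = 881, the terms are:
  ⌊881/2^1⌋ = ⌊881/2⌋ = 440
  ⌊881/2^2⌋ = ⌊881/4⌋ = 220
  ⌊881/2^3⌋ = ⌊881/8⌋ = 110
  ⌊881/2^4⌋ = ⌊881/16⌋ = 55
  ⌊881/2^5⌋ = ⌊881/32⌋ = 27
  ⌊881/2^6⌋ = ⌊881/64⌋ = 13
  ⌊881/2^7⌋ = ⌊881/128⌋ = 6
  ⌊881/2^8⌋ = ⌊881/256⌋ = 3
  ⌊881/2^9⌋ = ⌊881/512⌋ = 1
(the next term ⌊881/2^10⌋ = 0, terminating the sum). Summing: v_2(881!) = 440 + 220 + 110 + 55 + 27 + 13 + 6 + 3 + 1 = 875.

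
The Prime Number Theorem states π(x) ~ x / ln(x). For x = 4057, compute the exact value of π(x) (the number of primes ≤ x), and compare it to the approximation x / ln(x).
π(4057) = 560;  x/ln(x) ≈ 488.31;  relative error ≈ 12.80%.

Directly count primes up to 4057: π(4057) = 560. The PNT approximation gives 4057/ln(4057) ≈ 4057/8.30820 ≈ 488.31. Relative error (π(x) − x/ln(x)) / π(x) ≈ 12.80%; the approximation is known to undercount slightly (Li(x) is a better estimate).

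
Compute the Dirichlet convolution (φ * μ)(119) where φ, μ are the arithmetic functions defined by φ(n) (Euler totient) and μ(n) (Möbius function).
(φ * μ)(119) = 75

Divisors of 119: [1, 7, 17, 119]. For each d | 119:
  d = 1: φ(1) · μ(119/1) = 1 · 1 = 1
  d = 7: φ(7) · μ(119/7) = 6 · -1 = -6
  d = 17: φ(17) · μ(119/17) = 16 · -1 = -16
  d = 119: φ(119) · μ(119/119) = 96 · 1 = 96
Summing: (φ * μ)(119) = 1 + -6 + -16 + 96 = 75.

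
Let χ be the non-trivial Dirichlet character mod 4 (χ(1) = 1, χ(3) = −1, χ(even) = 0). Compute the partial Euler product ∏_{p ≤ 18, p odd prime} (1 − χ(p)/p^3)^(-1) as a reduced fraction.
∏ = 87995602569875/90796952813568

The odd primes p ≤ 18 are [3, 5, 7, 11, 13, 17]. For each, χ(p) = 1 if p ≡ 1 mod 4, χ(p) = −1 if p ≡ 3 mod 4. Taking (1 − χ(p)/p^3)^(-1) = p^3/(p^3 − χ(p)): (1 − (-1)/3^3)^(-1) · (1 − (1)/5^3)^(-1) · (1 − (-1)/7^3)^(-1) · (1 − (-1)/11^3)^(-1) · (1 − (1)/13^3)^(-1) · (1 − (1)/17^3)^(-1) = 87995602569875/90796952813568.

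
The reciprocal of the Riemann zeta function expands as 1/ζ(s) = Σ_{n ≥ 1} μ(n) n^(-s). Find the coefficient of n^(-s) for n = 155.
μ(155) = 1

Factor n = 155 = 5 · 31. μ(n) = 0 if any exponent ≥ 2 (not squarefree); otherwise μ(n) = (−1)^{ω(n)} where ω(n) is the number of distinct prime factors. Applying: μ(155) = 1.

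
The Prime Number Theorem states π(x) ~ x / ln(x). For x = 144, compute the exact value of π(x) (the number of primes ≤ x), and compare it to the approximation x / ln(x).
π(144) = 34;  x/ln(x) ≈ 28.97;  relative error ≈ 14.78%.

Directly count primes up to 144: π(144) = 34. The PNT approximation gives 144/ln(144) ≈ 144/4.96981 ≈ 28.97. Relative error (π(x) − x/ln(x)) / π(x) ≈ 14.78%; the approximation is known to undercount slightly (Li(x) is a better estimate).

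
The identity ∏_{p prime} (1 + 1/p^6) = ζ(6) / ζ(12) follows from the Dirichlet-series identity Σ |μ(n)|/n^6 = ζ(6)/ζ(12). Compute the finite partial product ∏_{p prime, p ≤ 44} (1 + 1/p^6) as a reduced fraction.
∏ = 1359712698137872510059489328104656331148295030771712937358491632747920000/1336862024495300077504819810119357413472366273194284637902602168232026717

The primes p ≤ 44 are [2, 3, 5, 7, 11, 13, 17, 19, 23, 29, 31, 37, 41, 43]. For each, (1 + 1/p^6) = (p^6 + 1)/p^6. Multiplying these fractions over p ∈ [2, 3, 5, 7, 11, 13, 17, 19, 23, 29, 31, 37, 41, 43] gives 1359712698137872510059489328104656331148295030771712937358491632747920000/1336862024495300077504819810119357413472366273194284637902602168232026717. (In the limit P → ∞ this tends to ζ(6)/ζ(12).)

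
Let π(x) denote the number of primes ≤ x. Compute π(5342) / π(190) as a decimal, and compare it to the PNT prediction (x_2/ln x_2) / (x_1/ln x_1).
π(5342)/π(190) = 706/42 ≈ 16.8095;  PNT prediction ≈ 17.1872.

π(190) = 42 and π(5342) = 706, so π(5342)/π(190) ≈ 16.8095. The PNT-predicted ratio is (5342/ln(5342)) / (190/ln(190)) ≈ 17.1872. The two agree to within a few percent, as expected.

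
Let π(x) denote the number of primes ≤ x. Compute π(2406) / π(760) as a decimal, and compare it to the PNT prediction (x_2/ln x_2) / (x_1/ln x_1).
π(2406)/π(760) = 357/134 ≈ 2.6642;  PNT prediction ≈ 2.6972.

π(760) = 134 and π(2406) = 357, so π(2406)/π(760) ≈ 2.6642. The PNT-predicted ratio is (2406/ln(2406)) / (760/ln(760)) ≈ 2.6972. The two agree to within a few percent, as expected.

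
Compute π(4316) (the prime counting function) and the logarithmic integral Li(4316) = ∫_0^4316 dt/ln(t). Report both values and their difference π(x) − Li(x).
π(4316) = 590;  Li(4316) ≈ 603.29;  π(x) − Li(x) ≈ -13.29.

Direct count of primes ≤ 4316 gives π(4316) = 590. Numerical evaluation of the logarithmic integral gives Li(4316) ≈ 603.29. The difference π(x) − Li(x) ≈ -13.29 is typically negative for small/moderate x (Li(x) overestimates), though Littlewood's theorem shows this sign changes infinitely often.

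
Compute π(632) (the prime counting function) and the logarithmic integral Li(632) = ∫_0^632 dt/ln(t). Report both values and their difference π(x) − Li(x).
π(632) = 115;  Li(632) ≈ 122.63;  π(x) − Li(x) ≈ -7.63.

Direct count of primes ≤ 632 gives π(632) = 115. Numerical evaluation of the logarithmic integral gives Li(632) ≈ 122.63. The difference π(x) − Li(x) ≈ -7.63 is typically negative for small/moderate x (Li(x) overestimates), though Littlewood's theorem shows this sign changes infinitely often.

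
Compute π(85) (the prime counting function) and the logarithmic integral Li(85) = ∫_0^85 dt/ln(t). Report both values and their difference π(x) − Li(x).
π(85) = 23;  Li(85) ≈ 26.81;  π(x) − Li(x) ≈ -3.81.

Direct count of primes ≤ 85 gives π(85) = 23. Numerical evaluation of the logarithmic integral gives Li(85) ≈ 26.81. The difference π(x) − Li(x) ≈ -3.81 is typically negative for small/moderate x (Li(x) overestimates), though Littlewood's theorem shows this sign changes infinitely often.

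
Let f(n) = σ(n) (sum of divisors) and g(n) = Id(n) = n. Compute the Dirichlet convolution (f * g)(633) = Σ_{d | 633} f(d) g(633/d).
(σ * Id)(633) = 2961

Divisors of 633: [1, 3, 211, 633]. For each d | 633:
  d = 1: σ(1) · Id(633/1) = 1 · 633 = 633
  d = 3: σ(3) · Id(633/3) = 4 · 211 = 844
  d = 211: σ(211) · Id(633/211) = 212 · 3 = 636
  d = 633: σ(633) · Id(633/633) = 848 · 1 = 848
Summing: (σ * Id)(633) = 633 + 844 + 636 + 848 = 2961.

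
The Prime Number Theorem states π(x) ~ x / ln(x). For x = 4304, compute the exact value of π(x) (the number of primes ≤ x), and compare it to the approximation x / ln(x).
π(4304) = 590;  x/ln(x) ≈ 514.38;  relative error ≈ 12.82%.

Directly count primes up to 4304: π(4304) = 590. The PNT approximation gives 4304/ln(4304) ≈ 4304/8.36730 ≈ 514.38. Relative error (π(x) − x/ln(x)) / π(x) ≈ 12.82%; the approximation is known to undercount slightly (Li(x) is a better estimate).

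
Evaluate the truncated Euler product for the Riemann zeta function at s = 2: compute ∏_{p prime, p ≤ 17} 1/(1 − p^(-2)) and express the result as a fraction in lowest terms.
∏ = 206841635/127401984

The primes p ≤ 17 are [2, 3, 5, 7, 11, 13, 17]. For each prime, (1 − 1/p^2)^(-1) = p^2 / (p^2 − 1). The product is (1 − 1/2^2)^(-1), (1 − 1/3^2)^(-1), (1 − 1/5^2)^(-1), (1 − 1/7^2)^(-1), (1 − 1/11^2)^(-1), (1 − 1/13^2)^(-1), (1 − 1/17^2)^(-1) = ∏ p^2 / (p^2 − 1) = 206841635/127401984.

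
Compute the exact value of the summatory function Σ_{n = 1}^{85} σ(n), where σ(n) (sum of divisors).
Σ_{n ≤ 85} σ(n) = 5977

Compute σ(n) for each 1 ≤ n ≤ 85: σ(1) = 1, σ(2) = 3, σ(3) = 4, σ(4) = 7, σ(5) = 6, σ(6) = 12, σ(7) = 8, σ(8) = 15, σ(9) = 13, σ(10) = 18, σ(11) = 12, σ(12) = 28, σ(13) = 14, σ(14) = 24, σ(15) = 24, σ(16) = 31, σ(17) = 18, σ(18) = 39, σ(19) = 20, σ(20) = 42, σ(21) = 32, σ(22) = 36, σ(23) = 24, σ(24) = 60, σ(25) = 31, σ(26) = 42, σ(27) = 40, σ(28) = 56, σ(29) = 30, σ(30) = 72, σ(31) = 32, σ(32) = 63, σ(33) = 48, σ(34) = 54, σ(35) = 48, σ(36) = 91, σ(37) = 38, σ(38) = 60, σ(39) = 56, σ(40) = 90, σ(41) = 42, σ(42) = 96, σ(43) = 44, σ(44) = 84, σ(45) = 78, σ(46) = 72, σ(47) = 48, σ(48) = 124, σ(49) = 57, σ(50) = 93, σ(51) = 72, σ(52) = 98, σ(53) = 54, σ(54) = 120, σ(55) = 72, σ(56) = 120, σ(57) = 80, σ(58) = 90, σ(59) = 60, σ(60) = 168, σ(61) = 62, σ(62) = 96, σ(63) = 104, σ(64) = 127, σ(65) = 84, σ(66) = 144, σ(67) = 68, σ(68) = 126, σ(69) = 96, σ(70) = 144, σ(71) = 72, σ(72) = 195, σ(73) = 74, σ(74) = 114, σ(75) = 124, σ(76) = 140, σ(77) = 96, σ(78) = 168, σ(79) = 80, σ(80) = 186, σ(81) = 121, σ(82) = 126, σ(83) = 84, σ(84) = 224, σ(85) = 108. Summing all 85 values: 5977. (Average order: Σ_{n ≤ x} σ(n) ~ (π²/12) x². For x = 85, (π²/12)·85² ≈ 5942.32.)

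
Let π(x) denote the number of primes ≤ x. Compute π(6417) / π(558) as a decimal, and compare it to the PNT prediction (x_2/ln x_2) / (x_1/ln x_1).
π(6417)/π(558) = 834/102 ≈ 8.1765;  PNT prediction ≈ 8.2962.

π(558) = 102 and π(6417) = 834, so π(6417)/π(558) ≈ 8.1765. The PNT-predicted ratio is (6417/ln(6417)) / (558/ln(558)) ≈ 8.2962. The two agree to within a few percent, as expected.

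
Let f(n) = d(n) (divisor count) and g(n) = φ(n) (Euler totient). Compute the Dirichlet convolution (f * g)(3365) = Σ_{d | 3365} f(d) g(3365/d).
(d * φ)(3365) = 4044

Divisors of 3365: [1, 5, 673, 3365]. For each d | 3365:
  d = 1: d(1) · φ(3365/1) = 1 · 2688 = 2688
  d = 5: d(5) · φ(3365/5) = 2 · 672 = 1344
  d = 673: d(673) · φ(3365/673) = 2 · 4 = 8
  d = 3365: d(3365) · φ(3365/3365) = 4 · 1 = 4
Summing: (d * φ)(3365) = 2688 + 1344 + 8 + 4 = 4044.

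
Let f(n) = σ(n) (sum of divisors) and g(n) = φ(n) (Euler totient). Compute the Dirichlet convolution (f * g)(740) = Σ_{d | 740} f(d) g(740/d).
(σ * φ)(740) = 8880

Divisors of 740: [1, 2, 4, 5, 10, 20, 37, 74, 148, 185, 370, 740]. For each d | 740:
  d = 1: σ(1) · φ(740/1) = 1 · 288 = 288
  d = 2: σ(2) · φ(740/2) = 3 · 144 = 432
  d = 4: σ(4) · φ(740/4) = 7 · 144 = 1008
  d = 5: σ(5) · φ(740/5) = 6 · 72 = 432
  d = 10: σ(10) · φ(740/10) = 18 · 36 = 648
  d = 20: σ(20) · φ(740/20) = 42 · 36 = 1512
  d = 37: σ(37) · φ(740/37) = 38 · 8 = 304
  d = 74: σ(74) · φ(740/74) = 114 · 4 = 456
  d = 148: σ(148) · φ(740/148) = 266 · 4 = 1064
  d = 185: σ(185) · φ(740/185) = 228 · 2 = 456
  d = 370: σ(370) · φ(740/370) = 684 · 1 = 684
  d = 740: σ(740) · φ(740/740) = 1596 · 1 = 1596
Summing: (σ * φ)(740) = 288 + 432 + 1008 + 432 + 648 + 1512 + 304 + 456 + 1064 + 456 + 684 + 1596 = 8880.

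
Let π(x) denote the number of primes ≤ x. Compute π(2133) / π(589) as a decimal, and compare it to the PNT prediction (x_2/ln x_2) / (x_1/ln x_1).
π(2133)/π(589) = 321/107 ≈ 3.0000;  PNT prediction ≈ 3.0134.

π(589) = 107 and π(2133) = 321, so π(2133)/π(589) ≈ 3.0000. The PNT-predicted ratio is (2133/ln(2133)) / (589/ln(589)) ≈ 3.0134. The two agree to within a few percent, as expected.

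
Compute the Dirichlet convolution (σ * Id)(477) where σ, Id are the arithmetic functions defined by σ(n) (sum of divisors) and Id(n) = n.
(σ * Id)(477) = 3638

Divisors of 477: [1, 3, 9, 53, 159, 477]. For each d | 477:
  d = 1: σ(1) · Id(477/1) = 1 · 477 = 477
  d = 3: σ(3) · Id(477/3) = 4 · 159 = 636
  d = 9: σ(9) · Id(477/9) = 13 · 53 = 689
  d = 53: σ(53) · Id(477/53) = 54 · 9 = 486
  d = 159: σ(159) · Id(477/159) = 216 · 3 = 648
  d = 477: σ(477) · Id(477/477) = 702 · 1 = 702
Summing: (σ * Id)(477) = 477 + 636 + 689 + 486 + 648 + 702 = 3638.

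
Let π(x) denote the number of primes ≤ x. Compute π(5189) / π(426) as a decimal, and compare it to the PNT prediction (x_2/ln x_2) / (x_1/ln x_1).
π(5189)/π(426) = 691/82 ≈ 8.4268;  PNT prediction ≈ 8.6211.

π(426) = 82 and π(5189) = 691, so π(5189)/π(426) ≈ 8.4268. The PNT-predicted ratio is (5189/ln(5189)) / (426/ln(426)) ≈ 8.6211. The two agree to within a few percent, as expected.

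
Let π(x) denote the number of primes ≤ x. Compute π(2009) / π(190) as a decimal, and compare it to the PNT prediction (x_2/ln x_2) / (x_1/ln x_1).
π(2009)/π(190) = 304/42 ≈ 7.2381;  PNT prediction ≈ 7.2949.

π(190) = 42 and π(2009) = 304, so π(2009)/π(190) ≈ 7.2381. The PNT-predicted ratio is (2009/ln(2009)) / (190/ln(190)) ≈ 7.2949. The two agree to within a few percent, as expected.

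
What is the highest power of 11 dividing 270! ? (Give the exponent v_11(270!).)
v_11(270!) = 26

Legendre's formula: v_p(n!) = Σ_{k ≥ 1} ⌊n / p^k⌋. For p = 11, n = 270, the terms are:
  ⌊270/11^1⌋ = ⌊270/11⌋ = 24
  ⌊270/11^2⌋ = ⌊270/121⌋ = 2
(the next term ⌊270/11^3⌋ = 0, terminating the sum). Summing: v_11(270!) = 24 + 2 = 26.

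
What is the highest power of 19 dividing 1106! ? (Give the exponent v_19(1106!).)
v_19(1106!) = 61

Legendre's formula: v_p(n!) = Σ_{k ≥ 1} ⌊n / p^k⌋. For p = 19, n = 1106, the terms are:
  ⌊1106/19^1⌋ = ⌊1106/19⌋ = 58
  ⌊1106/19^2⌋ = ⌊1106/361⌋ = 3
(the next term ⌊1106/19^3⌋ = 0, terminating the sum). Summing: v_19(1106!) = 58 + 3 = 61.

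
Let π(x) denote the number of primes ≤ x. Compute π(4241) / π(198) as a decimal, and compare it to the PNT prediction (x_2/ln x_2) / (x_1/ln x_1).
π(4241)/π(198) = 581/45 ≈ 12.9111;  PNT prediction ≈ 13.5612.

π(198) = 45 and π(4241) = 581, so π(4241)/π(198) ≈ 12.9111. The PNT-predicted ratio is (4241/ln(4241)) / (198/ln(198)) ≈ 13.5612. The two agree to within a few percent, as expected.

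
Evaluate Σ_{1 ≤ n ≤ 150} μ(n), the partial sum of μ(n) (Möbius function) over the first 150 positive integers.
Σ_{n ≤ 150} μ(n) = 0

Compute μ(n) for each 1 ≤ n ≤ 150: μ(1) = 1, μ(2) = -1, μ(3) = -1, μ(4) = 0, μ(5) = -1, μ(6) = 1, μ(7) = -1, μ(8) = 0, μ(9) = 0, μ(10) = 1, μ(11) = -1, μ(12) = 0, μ(13) = -1, μ(14) = 1, μ(15) = 1, μ(16) = 0, μ(17) = -1, μ(18) = 0, μ(19) = -1, μ(20) = 0, μ(21) = 1, μ(22) = 1, μ(23) = -1, μ(24) = 0, μ(25) = 0, μ(26) = 1, μ(27) = 0, μ(28) = 0, μ(29) = -1, μ(30) = -1, μ(31) = -1, μ(32) = 0, μ(33) = 1, μ(34) = 1, μ(35) = 1, μ(36) = 0, μ(37) = -1, μ(38) = 1, μ(39) = 1, μ(40) = 0, μ(41) = -1, μ(42) = -1, μ(43) = -1, μ(44) = 0, μ(45) = 0, μ(46) = 1, μ(47) = -1, μ(48) = 0, μ(49) = 0, μ(50) = 0, μ(51) = 1, μ(52) = 0, μ(53) = -1, μ(54) = 0, μ(55) = 1, μ(56) = 0, μ(57) = 1, μ(58) = 1, μ(59) = -1, μ(60) = 0, μ(61) = -1, μ(62) = 1, μ(63) = 0, μ(64) = 0, μ(65) = 1, μ(66) = -1, μ(67) = -1, μ(68) = 0, μ(69) = 1, μ(70) = -1, μ(71) = -1, μ(72) = 0, μ(73) = -1, μ(74) = 1, μ(75) = 0, μ(76) = 0, μ(77) = 1, μ(78) = -1, μ(79) = -1, μ(80) = 0, μ(81) = 0, μ(82) = 1, μ(83) = -1, μ(84) = 0, μ(85) = 1, μ(86) = 1, μ(87) = 1, μ(88) = 0, μ(89) = -1, μ(90) = 0, μ(91) = 1, μ(92) = 0, μ(93) = 1, μ(94) = 1, μ(95) = 1, μ(96) = 0, μ(97) = -1, μ(98) = 0, μ(99) = 0, μ(100) = 0, μ(101) = -1, μ(102) = -1, μ(103) = -1, μ(104) = 0, μ(105) = -1, μ(106) = 1, μ(107) = -1, μ(108) = 0, μ(109) = -1, μ(110) = -1, μ(111) = 1, μ(112) = 0, μ(113) = -1, μ(114) = -1, μ(115) = 1, μ(116) = 0, μ(117) = 0, μ(118) = 1, μ(119) = 1, μ(120) = 0, μ(121) = 0, μ(122) = 1, μ(123) = 1, μ(124) = 0, μ(125) = 0, μ(126) = 0, μ(127) = -1, μ(128) = 0, μ(129) = 1, μ(130) = -1, μ(131) = -1, μ(132) = 0, μ(133) = 1, μ(134) = 1, μ(135) = 0, μ(136) = 0, μ(137) = -1, μ(138) = -1, μ(139) = -1, μ(140) = 0, μ(141) = 1, μ(142) = 1, μ(143) = 1, μ(144) = 0, μ(145) = 1, μ(146) = 1, μ(147) = 0, μ(148) = 0, μ(149) = -1, μ(150) = 0. Summing all 150 values: 0. (Mertens function M(x) = Σ_{n ≤ x} μ(n); on average M(x) should be small (PNT ⟺ M(x) = o(x)).)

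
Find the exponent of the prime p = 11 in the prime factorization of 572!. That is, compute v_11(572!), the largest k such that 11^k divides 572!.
v_11(572!) = 56

Legendre's formula: v_p(n!) = Σ_{k ≥ 1} ⌊n / p^k⌋. For p = 11, n = 572, the terms are:
  ⌊572/11^1⌋ = ⌊572/11⌋ = 52
  ⌊572/11^2⌋ = ⌊572/121⌋ = 4
(the next term ⌊572/11^3⌋ = 0, terminating the sum). Summing: v_11(572!) = 52 + 4 = 56.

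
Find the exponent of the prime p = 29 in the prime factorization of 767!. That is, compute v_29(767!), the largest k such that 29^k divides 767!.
v_29(767!) = 26

Legendre's formula: v_p(n!) = Σ_{k ≥ 1} ⌊n / p^k⌋. For p = 29, n = 767, the terms are:
  ⌊767/29^1⌋ = ⌊767/29⌋ = 26
(the next term ⌊767/29^2⌋ = 0, terminating the sum). Summing: v_29(767!) = 26 = 26.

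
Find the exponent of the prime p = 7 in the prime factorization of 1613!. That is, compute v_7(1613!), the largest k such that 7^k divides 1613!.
v_7(1613!) = 266

Legendre's formula: v_p(n!) = Σ_{k ≥ 1} ⌊n / p^k⌋. For p = 7, n = 1613, the terms are:
  ⌊1613/7^1⌋ = ⌊1613/7⌋ = 230
  ⌊1613/7^2⌋ = ⌊1613/49⌋ = 32
  ⌊1613/7^3⌋ = ⌊1613/343⌋ = 4
(the next term ⌊1613/7^4⌋ = 0, terminating the sum). Summing: v_7(1613!) = 230 + 32 + 4 = 266.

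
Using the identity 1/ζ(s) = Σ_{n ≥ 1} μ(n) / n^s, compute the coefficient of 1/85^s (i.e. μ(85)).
μ(85) = 1

Factor n = 85 = 5 · 17. μ(n) = 0 if any exponent ≥ 2 (not squarefree); otherwise μ(n) = (−1)^{ω(n)} where ω(n) is the number of distinct prime factors. Applying: μ(85) = 1.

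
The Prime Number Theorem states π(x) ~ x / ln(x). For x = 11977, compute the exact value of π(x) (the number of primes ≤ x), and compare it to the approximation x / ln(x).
π(11977) = 1436;  x/ln(x) ≈ 1275.40;  relative error ≈ 11.18%.

Directly count primes up to 11977: π(11977) = 1436. The PNT approximation gives 11977/ln(11977) ≈ 11977/9.39074 ≈ 1275.40. Relative error (π(x) − x/ln(x)) / π(x) ≈ 11.18%; the approximation is known to undercount slightly (Li(x) is a better estimate).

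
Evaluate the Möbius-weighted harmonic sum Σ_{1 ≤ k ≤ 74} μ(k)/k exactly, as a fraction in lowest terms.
Σ μ(k)/k = -7431196043498463691814948/581852579989271773580304621

Values of μ(k) for 1 ≤ k ≤ 74: μ(1) = 1, μ(2) = -1, μ(3) = -1, μ(5) = -1, μ(6) = 1, μ(7) = -1, μ(10) = 1, μ(11) = -1, μ(13) = -1, μ(14) = 1, μ(15) = 1, μ(17) = -1, μ(19) = -1, μ(21) = 1, μ(22) = 1, μ(23) = -1, μ(26) = 1, μ(29) = -1, μ(30) = -1, μ(31) = -1, μ(33) = 1, μ(34) = 1, μ(35) = 1, μ(37) = -1, μ(38) = 1, μ(39) = 1, μ(41) = -1, μ(42) = -1, μ(43) = -1, μ(46) = 1, μ(47) = -1, μ(51) = 1, μ(53) = -1, μ(55) = 1, μ(57) = 1, μ(58) = 1, μ(59) = -1, μ(61) = -1, μ(62) = 1, μ(65) = 1, μ(66) = -1, μ(67) = -1, μ(69) = 1, μ(70) = -1, μ(71) = -1, μ(73) = -1, μ(74) = 1, with μ = 0 on non-squarefree integers. Summing μ(k)/k for k where μ(k) ≠ 0 gives -7431196043498463691814948/581852579989271773580304621 ≈ -0.0128. (PNT ⟺ this sum → 0 as n → ∞.)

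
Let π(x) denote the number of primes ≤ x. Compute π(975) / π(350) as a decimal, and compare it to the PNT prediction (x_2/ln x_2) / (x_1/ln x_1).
π(975)/π(350) = 164/70 ≈ 2.3429;  PNT prediction ≈ 2.3710.

π(350) = 70 and π(975) = 164, so π(975)/π(350) ≈ 2.3429. The PNT-predicted ratio is (975/ln(975)) / (350/ln(350)) ≈ 2.3710. The two agree to within a few percent, as expected.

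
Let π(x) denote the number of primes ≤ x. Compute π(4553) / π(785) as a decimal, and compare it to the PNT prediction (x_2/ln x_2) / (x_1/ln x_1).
π(4553)/π(785) = 617/137 ≈ 4.5036;  PNT prediction ≈ 4.5896.

π(785) = 137 and π(4553) = 617, so π(4553)/π(785) ≈ 4.5036. The PNT-predicted ratio is (4553/ln(4553)) / (785/ln(785)) ≈ 4.5896. The two agree to within a few percent, as expected.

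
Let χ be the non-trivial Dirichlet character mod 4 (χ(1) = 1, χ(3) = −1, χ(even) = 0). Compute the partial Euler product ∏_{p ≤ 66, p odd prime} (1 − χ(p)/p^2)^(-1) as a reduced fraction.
∏ = 41649646786025278187758845901/45453901250007819878400000000

The odd primes p ≤ 66 are [3, 5, 7, 11, 13, 17, 19, 23, 29, 31, 37, 41, 43, 47, 53, 59, 61]. For each, χ(p) = 1 if p ≡ 1 mod 4, χ(p) = −1 if p ≡ 3 mod 4. Taking (1 − χ(p)/p^2)^(-1) = p^2/(p^2 − χ(p)): (1 − (-1)/3^2)^(-1) · (1 − (1)/5^2)^(-1) · (1 − (-1)/7^2)^(-1) · (1 − (-1)/11^2)^(-1) · (1 − (1)/13^2)^(-1) · (1 − (1)/17^2)^(-1) · (1 − (-1)/19^2)^(-1) · (1 − (-1)/23^2)^(-1) · (1 − (1)/29^2)^(-1) · (1 − (-1)/31^2)^(-1) · (1 − (1)/37^2)^(-1) · (1 − (1)/41^2)^(-1) · (1 − (-1)/43^2)^(-1) · (1 − (-1)/47^2)^(-1) · (1 − (1)/53^2)^(-1) · (1 − (-1)/59^2)^(-1) · (1 − (1)/61^2)^(-1) = 41649646786025278187758845901/45453901250007819878400000000.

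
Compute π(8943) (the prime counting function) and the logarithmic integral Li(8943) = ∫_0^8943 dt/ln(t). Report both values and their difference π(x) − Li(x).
π(8943) = 1112;  Li(8943) ≈ 1130.69;  π(x) − Li(x) ≈ -18.69.

Direct count of primes ≤ 8943 gives π(8943) = 1112. Numerical evaluation of the logarithmic integral gives Li(8943) ≈ 1130.69. The difference π(x) − Li(x) ≈ -18.69 is typically negative for small/moderate x (Li(x) overestimates), though Littlewood's theorem shows this sign changes infinitely often.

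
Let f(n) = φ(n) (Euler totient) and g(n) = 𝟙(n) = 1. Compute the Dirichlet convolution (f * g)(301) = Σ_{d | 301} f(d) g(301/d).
(φ * 𝟙)(301) = 301

Divisors of 301: [1, 7, 43, 301]. For each d | 301:
  d = 1: φ(1) · 𝟙(301/1) = 1 · 1 = 1
  d = 7: φ(7) · 𝟙(301/7) = 6 · 1 = 6
  d = 43: φ(43) · 𝟙(301/43) = 42 · 1 = 42
  d = 301: φ(301) · 𝟙(301/301) = 252 · 1 = 252
Summing: (φ * 𝟙)(301) = 1 + 6 + 42 + 252 = 301.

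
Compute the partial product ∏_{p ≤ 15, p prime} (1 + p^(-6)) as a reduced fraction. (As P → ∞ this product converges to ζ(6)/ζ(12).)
∏ = 261167492243135861/256778456493448890

The primes p ≤ 15 are [2, 3, 5, 7, 11, 13]. For each, (1 + 1/p^6) = (p^6 + 1)/p^6. Multiplying these fractions over p ∈ [2, 3, 5, 7, 11, 13] gives 261167492243135861/256778456493448890. (In the limit P → ∞ this tends to ζ(6)/ζ(12).)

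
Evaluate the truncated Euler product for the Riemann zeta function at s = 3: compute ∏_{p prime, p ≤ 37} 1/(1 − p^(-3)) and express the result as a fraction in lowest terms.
∏ = 10604865228312139577609245/8822952261265821355966464

The primes p ≤ 37 are [2, 3, 5, 7, 11, 13, 17, 19, 23, 29, 31, 37]. For each prime, (1 − 1/p^3)^(-1) = p^3 / (p^3 − 1). The product is (1 − 1/2^3)^(-1), (1 − 1/3^3)^(-1), (1 − 1/5^3)^(-1), (1 − 1/7^3)^(-1), (1 − 1/11^3)^(-1), (1 − 1/13^3)^(-1), (1 − 1/17^3)^(-1), (1 − 1/19^3)^(-1), (1 − 1/23^3)^(-1), (1 − 1/29^3)^(-1), (1 − 1/31^3)^(-1), (1 − 1/37^3)^(-1) = ∏ p^3 / (p^3 − 1) = 10604865228312139577609245/8822952261265821355966464.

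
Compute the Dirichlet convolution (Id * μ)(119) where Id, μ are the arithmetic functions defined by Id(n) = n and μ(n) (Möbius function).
(Id * μ)(119) = 96

Divisors of 119: [1, 7, 17, 119]. For each d | 119:
  d = 1: Id(1) · μ(119/1) = 1 · 1 = 1
  d = 7: Id(7) · μ(119/7) = 7 · -1 = -7
  d = 17: Id(17) · μ(119/17) = 17 · -1 = -17
  d = 119: Id(119) · μ(119/119) = 119 · 1 = 119
Summing: (Id * μ)(119) = 1 + -7 + -17 + 119 = 96.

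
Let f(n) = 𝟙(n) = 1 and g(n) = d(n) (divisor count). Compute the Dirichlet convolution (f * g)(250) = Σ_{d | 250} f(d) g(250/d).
(𝟙 * d)(250) = 30

Divisors of 250: [1, 2, 5, 10, 25, 50, 125, 250]. For each d | 250:
  d = 1: 𝟙(1) · d(250/1) = 1 · 8 = 8
  d = 2: 𝟙(2) · d(250/2) = 1 · 4 = 4
  d = 5: 𝟙(5) · d(250/5) = 1 · 6 = 6
  d = 10: 𝟙(10) · d(250/10) = 1 · 3 = 3
  d = 25: 𝟙(25) · d(250/25) = 1 · 4 = 4
  d = 50: 𝟙(50) · d(250/50) = 1 · 2 = 2
  d = 125: 𝟙(125) · d(250/125) = 1 · 2 = 2
  d = 250: 𝟙(250) · d(250/250) = 1 · 1 = 1
Summing: (𝟙 * d)(250) = 8 + 4 + 6 + 3 + 4 + 2 + 2 + 1 = 30.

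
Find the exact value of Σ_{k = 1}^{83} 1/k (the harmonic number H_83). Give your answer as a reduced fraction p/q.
H_83 = 3672441655127796364812512959533039359/734184632222154704090370027645633600

Direct summation: H_83 = 1 + 1/2 + ... + 1/83. The least common denominator is lcm(1, ..., 83) = 8076030954443701744994070304101969600; over this denominator the numerator is 8076030954443701744994070304101969600 + 4038015477221850872497035152050984800 + 2692010318147900581664690101367323200 + 2019007738610925436248517576025492400 + 1615206190888740348998814060820393920 + 1346005159073950290832345050683661600 + 1153718707777671677856295757728852800 + 1009503869305462718124258788012746200 + 897336772715966860554896700455774400 + 807603095444370174499407030410196960 + 734184632222154704090370027645633600 + 673002579536975145416172525341830800 + 621233150341823211153390023392459200 + 576859353888835838928147878864426400 + 538402063629580116332938020273464640 + 504751934652731359062129394006373100 + 475060644379041279117298253182468800 + 448668386357983430277448350227887200 + 425054260760194828683898437057998400 + 403801547722185087249703515205098480 + 384572902592557225952098585909617600 + 367092316111077352045185013822816800 + 351131780627987032391046534960955200 + 336501289768487572708086262670915400 + 323041238177748069799762812164078784 + 310616575170911605576695011696229600 + 299112257571988953518298900151924800 + 288429676944417919464073939432213200 + 278483826015300060172209320831102400 + 269201031814790058166469010136732320 + 260517127562700056290131300132321600 + 252375967326365679531064697003186550 + 244728210740718234696790009215211200 + 237530322189520639558649126591234400 + 230743741555534335571259151545770560 + 224334193178991715138724175113943600 + 218271106876856803918758656867620800 + 212527130380097414341949218528999200 + 207077716780607737051130007797486400 + 201900773861092543624851757602549240 + 196976364742529310853513909856145600 + 192286451296278612976049292954808800 + 187814673359155854534745821025627200 + 183546158055538676022592506911408400 + 179467354543193372110979340091154880 + 175565890313993516195523267480477600 + 171830445839227696702001495831956800 + 168250644884243786354043131335457700 + 164816958253953096836613679675550400 + 161520619088874034899881406082039392 + 158353548126347093039099417727489600 + 155308287585455802788347505848114800 + 152377942536673617830076798190603200 + 149556128785994476759149450075962400 + 146836926444430940818074005529126720 + 144214838472208959732036969716106600 + 141684753586731609561299479019332800 + 139241913007650030086104660415551200 + 136881880583791554999899496679694400 + 134600515907395029083234505068366160 + 132393950072847569590066726296753600 + 130258563781350028145065650066160800 + 128190967530852408650699528636539200 + 126187983663182839765532348501593275 + 124246630068364642230678004678491840 + 122364105370359117348395004607605600 + 120537775439458234999911497076148800 + 118765161094760319779324563295617200 + 117043926875995677463682178320318400 + 115371870777767167785629575772885280 + 113746914851319742887240426818337600 + 112167096589495857569362087556971800 + 110630561019776736232795483617835200 + 109135553438428401959379328433810400 + 107680412725916023266587604054692928 + 106263565190048707170974609264499600 + 104883518888879243441481432520804800 + 103538858390303868525565003898743200 + 102228239929667110696127472203822400 + 100950386930546271812425878801274620 + 99704085857329651172766300050641600 + 98488182371264655426756954928072800 + 97301577764381948734868316916891200 = 40396858206405760012937642554863432949, so H_83 = 40396858206405760012937642554863432949/8076030954443701744994070304101969600; reducing by gcd(40396858206405760012937642554863432949, 8076030954443701744994070304101969600) = 11 gives 3672441655127796364812512959533039359/734184632222154704090370027645633600 ≈ 5.00207. (The PNT-adjacent estimate ln(83) + γ ≈ 4.99606 matches within O(1/n).)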